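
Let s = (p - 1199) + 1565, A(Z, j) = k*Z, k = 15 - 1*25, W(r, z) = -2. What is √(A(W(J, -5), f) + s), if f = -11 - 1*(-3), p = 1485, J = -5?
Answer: √1871 ≈ 43.255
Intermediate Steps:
k = -10 (k = 15 - 25 = -10)
f = -8 (f = -11 + 3 = -8)
A(Z, j) = -10*Z
s = 1851 (s = (1485 - 1199) + 1565 = 286 + 1565 = 1851)
√(A(W(J, -5), f) + s) = √(-10*(-2) + 1851) = √(20 + 1851) = √1871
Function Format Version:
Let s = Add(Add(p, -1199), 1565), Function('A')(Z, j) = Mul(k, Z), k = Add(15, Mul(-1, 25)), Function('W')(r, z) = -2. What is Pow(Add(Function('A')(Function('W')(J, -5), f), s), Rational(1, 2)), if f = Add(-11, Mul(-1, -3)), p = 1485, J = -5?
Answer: Pow(1871, Rational(1, 2)) ≈ 43.255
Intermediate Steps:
k = -10 (k = Add(15, -25) = -10)
f = -8 (f = Add(-11, 3) = -8)
Function('A')(Z, j) = Mul(-10, Z)
s = 1851 (s = Add(Add(1485, -1199), 1565) = Add(286, 1565) = 1851)
Pow(Add(Function('A')(Function('W')(J, -5), f), s), Rational(1, 2)) = Pow(Add(Mul(-10, -2), 1851), Rational(1, 2)) = Pow(Add(20, 1851), Rational(1, 2)) = Pow(1871, Rational(1, 2))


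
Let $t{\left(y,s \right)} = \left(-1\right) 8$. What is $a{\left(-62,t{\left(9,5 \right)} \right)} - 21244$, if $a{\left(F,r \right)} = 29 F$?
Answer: $-23042$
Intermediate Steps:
$t{\left(y,s \right)} = -8$
$a{\left(-62,t{\left(9,5 \right)} \right)} - 21244 = 29 \left(-62\right) - 21244 = -1798 - 21244 = -23042$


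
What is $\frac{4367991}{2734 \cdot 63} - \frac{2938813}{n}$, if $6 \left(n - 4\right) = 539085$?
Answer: $- \frac{25270330091}{3439156014} \approx -7.3478$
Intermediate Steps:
$n = \frac{179703}{2}$ ($n = 4 + \frac{1}{6} \cdot 539085 = 4 + \frac{179695}{2} = \frac{179703}{2} \approx 89852.0$)
$\frac{4367991}{2734 \cdot 63} - \frac{2938813}{n} = \frac{4367991}{2734 \cdot 63} - \frac{2938813}{\frac{179703}{2}} = \frac{4367991}{172242} - \frac{5877626}{179703} = 4367991 \cdot \frac{1}{172242} - \frac{5877626}{179703} = \frac{1455997}{57414} - \frac{5877626}{179703} = - \frac{25270330091}{3439156014}$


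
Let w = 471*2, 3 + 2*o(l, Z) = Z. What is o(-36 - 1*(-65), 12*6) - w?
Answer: -1815/2 ≈ -907.50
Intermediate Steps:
o(l, Z) = -3/2 + Z/2
w = 942
o(-36 - 1*(-65), 12*6) - w = (-3/2 + (12*6)/2) - 1*942 = (-3/2 + (½)*72) - 942 = (-3/2 + 36) - 942 = 69/2 - 942 = -1815/2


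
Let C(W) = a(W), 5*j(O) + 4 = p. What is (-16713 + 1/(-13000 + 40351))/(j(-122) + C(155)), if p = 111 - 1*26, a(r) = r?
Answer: -1142793155/11706228 ≈ -97.623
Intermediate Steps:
p = 85 (p = 111 - 26 = 85)
j(O) = 81/5 (j(O) = -⅘ + (⅕)*85 = -⅘ + 17 = 81/5)
C(W) = W
(-16713 + 1/(-13000 + 40351))/(j(-122) + C(155)) = (-16713 + 1/(-13000 + 40351))/(81/5 + 155) = (-16713 + 1/27351)/(856/5) = (-16713 + 1/27351)*(5/856) = -457117262/27351*5/856 = -1142793155/11706228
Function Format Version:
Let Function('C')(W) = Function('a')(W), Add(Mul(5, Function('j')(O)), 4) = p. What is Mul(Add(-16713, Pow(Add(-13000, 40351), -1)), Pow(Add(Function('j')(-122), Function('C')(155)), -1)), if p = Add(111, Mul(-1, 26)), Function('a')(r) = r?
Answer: Rational(-1142793155, 11706228) ≈ -97.623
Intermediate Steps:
p = 85 (p = Add(111, -26) = 85)
Function('j')(O) = Rational(81, 5) (Function('j')(O) = Add(Rational(-4, 5), Mul(Rational(1, 5), 85)) = Add(Rational(-4, 5), 17) = Rational(81, 5))
Function('C')(W) = W
Mul(Add(-16713, Pow(Add(-13000, 40351), -1)), Pow(Add(Function('j')(-122), Function('C')(155)), -1)) = Mul(Add(-16713, Pow(Add(-13000, 40351), -1)), Pow(Add(Rational(81, 5), 155), -1)) = Mul(Add(-16713, Pow(27351, -1)), Pow(Rational(856, 5), -1)) = Mul(Add(-16713, Rational(1, 27351)), Rational(5, 856)) = Mul(Rational(-457117262, 27351), Rational(5, 856)) = Rational(-1142793155, 11706228)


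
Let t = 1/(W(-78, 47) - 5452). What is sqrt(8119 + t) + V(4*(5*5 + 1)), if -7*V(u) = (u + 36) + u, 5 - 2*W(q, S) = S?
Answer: -244/7 + 3*sqrt(27021591142)/5473 ≈ 55.248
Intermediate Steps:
W(q, S) = 5/2 - S/2
t = -1/5473 (t = 1/((5/2 - 1/2*47) - 5452) = 1/((5/2 - 47/2) - 5452) = 1/(-21 - 5452) = 1/(-5473) = -1/5473 ≈ -0.00018272)
V(u) = -36/7 - 2*u/7 (V(u) = -((u + 36) + u)/7 = -((36 + u) + u)/7 = -(36 + 2*u)/7 = -36/7 - 2*u/7)
sqrt(8119 + t) + V(4*(5*5 + 1)) = sqrt(8119 - 1/5473) + (-36/7 - 8*(5*5 + 1)/7) = sqrt(44435286/5473) + (-36/7 - 8*(25 + 1)/7) = 3*sqrt(27021591142)/5473 + (-36/7 - 8*26/7) = 3*sqrt(27021591142)/5473 + (-36/7 - 2/7*104) = 3*sqrt(27021591142)/5473 + (-36/7 - 208/7) = 3*sqrt(27021591142)/5473 - 244/7 = -244/7 + 3*sqrt(27021591142)/5473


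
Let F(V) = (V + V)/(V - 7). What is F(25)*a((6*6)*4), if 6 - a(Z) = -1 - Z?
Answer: 3775/9 ≈ 419.44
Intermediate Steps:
F(V) = 2*V/(-7 + V) (F(V) = (2*V)/(-7 + V) = 2*V/(-7 + V))
a(Z) = 7 + Z (a(Z) = 6 - (-1 - Z) = 6 + (1 + Z) = 7 + Z)
F(25)*a((6*6)*4) = (2*25/(-7 + 25))*(7 + (6*6)*4) = (2*25/18)*(7 + 36*4) = (2*25*(1/18))*(7 + 144) = (25/9)*151 = 3775/9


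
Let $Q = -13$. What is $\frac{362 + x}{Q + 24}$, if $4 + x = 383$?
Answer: $\frac{741}{11} \approx 67.364$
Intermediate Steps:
$x = 379$ ($x = -4 + 383 = 379$)
$\frac{362 + x}{Q + 24} = \frac{362 + 379}{-13 + 24} = \frac{741}{11}$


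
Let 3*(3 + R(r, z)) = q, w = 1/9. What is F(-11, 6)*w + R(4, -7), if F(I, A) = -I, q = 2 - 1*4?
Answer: -22/9 ≈ -2.4444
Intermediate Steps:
w = ⅑ ≈ 0.11111
q = -2 (q = 2 - 4 = -2)
R(r, z) = -11/3 (R(r, z) = -3 + (⅓)*(-2) = -3 - ⅔ = -11/3)
F(-11, 6)*w + R(4, -7) = -1*(-11)*(⅑) - 11/3 = 11*(⅑) - 11/3 = 11/9 - 11/3 = -22/9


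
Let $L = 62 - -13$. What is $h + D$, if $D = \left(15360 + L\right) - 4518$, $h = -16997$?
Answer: $-6080$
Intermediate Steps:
$L = 75$ ($L = 62 + 13 = 75$)
$D = 10917$ ($D = \left(15360 + 75\right) - 4518 = 15435 - 4518 = 10917$)
$h + D = -16997 + 10917 = -6080$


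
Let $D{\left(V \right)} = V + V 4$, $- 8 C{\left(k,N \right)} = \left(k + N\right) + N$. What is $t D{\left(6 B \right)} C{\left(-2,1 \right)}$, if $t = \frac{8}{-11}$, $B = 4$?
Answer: $0$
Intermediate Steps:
$C{\left(k,N \right)} = - \frac{N}{4} - \frac{k}{8}$ ($C{\left(k,N \right)} = - \frac{\left(k + N\right) + N}{8} = - \frac{\left(N + k\right) + N}{8} = - \frac{k + 2 N}{8} = - \frac{N}{4} - \frac{k}{8}$)
$t = - \frac{8}{11}$ ($t = 8 \left(- \frac{1}{11}\right) = - \frac{8}{11} \approx -0.72727$)
$D{\left(V \right)} = 5 V$ ($D{\left(V \right)} = V + 4 V = 5 V$)
$t D{\left(6 B \right)} C{\left(-2,1 \right)} = - \frac{8 \cdot 5 \cdot 6 \cdot 4}{11} \left(\left(- \frac{1}{4}\right) 1 - - \frac{1}{4}\right) = - \frac{8 \cdot 5 \cdot 24}{11} \left(- \frac{1}{4} + \frac{1}{4}\right) = \left(- \frac{8}{11}\right) 120 \cdot 0 = \left(- \frac{960}{11}\right) 0 = 0$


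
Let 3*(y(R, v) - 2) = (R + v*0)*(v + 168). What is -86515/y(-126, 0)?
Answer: 86515/7054 ≈ 12.265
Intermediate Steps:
y(R, v) = 2 + R*(168 + v)/3 (y(R, v) = 2 + ((R + v*0)*(v + 168))/3 = 2 + ((R + 0)*(168 + v))/3 = 2 + (R*(168 + v))/3 = 2 + R*(168 + v)/3)
-86515/y(-126, 0) = -86515/(2 + 56*(-126) + (⅓)*(-126)*0) = -86515/(2 - 7056 + 0) = -86515/(-7054) = -86515*(-1/7054) = 86515/7054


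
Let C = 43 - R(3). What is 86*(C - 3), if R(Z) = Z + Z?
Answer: 2924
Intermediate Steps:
R(Z) = 2*Z
C = 37 (C = 43 - 2*3 = 43 - 1*6 = 43 - 6 = 37)
86*(C - 3) = 86*(37 - 3) = 86*34 = 2924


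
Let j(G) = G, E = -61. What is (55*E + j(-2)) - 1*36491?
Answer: -39848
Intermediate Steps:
(55*E + j(-2)) - 1*36491 = (55*(-61) - 2) - 1*36491 = (-3355 - 2) - 36491 = -3357 - 36491 = -39848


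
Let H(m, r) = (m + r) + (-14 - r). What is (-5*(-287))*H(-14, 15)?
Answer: -40180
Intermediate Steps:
H(m, r) = -14 + m
(-5*(-287))*H(-14, 15) = (-5*(-287))*(-14 - 14) = 1435*(-28) = -40180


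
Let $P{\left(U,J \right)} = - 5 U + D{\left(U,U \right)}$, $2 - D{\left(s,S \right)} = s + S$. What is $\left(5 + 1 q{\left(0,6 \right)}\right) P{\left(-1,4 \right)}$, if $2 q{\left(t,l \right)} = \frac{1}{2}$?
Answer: $\frac{189}{4} \approx 47.25$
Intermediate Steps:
$D{\left(s,S \right)} = 2 - S - s$ ($D{\left(s,S \right)} = 2 - \left(s + S\right) = 2 - \left(S + s\right) = 2 - S - s$)
$P{\left(U,J \right)} = 2 - 7 U$ ($P{\left(U,J \right)} = - 5 U - \left(-2 + 2 U\right) = 2 - 7 U$)
$q{\left(t,l \right)} = \frac{1}{4}$ ($q{\left(t,l \right)} = \frac{1}{2 \cdot 2} = \frac{1}{2} \cdot \frac{1}{2} = \frac{1}{4}$)
$\left(5 + 1 q{\left(0,6 \right)}\right) P{\left(-1,4 \right)} = \left(5 + 1 \cdot \frac{1}{4}\right) \left(2 - -7\right) = \left(5 + \frac{1}{4}\right) \left(2 + 7\right) = \frac{21}{4} \cdot 9 = \frac{189}{4}$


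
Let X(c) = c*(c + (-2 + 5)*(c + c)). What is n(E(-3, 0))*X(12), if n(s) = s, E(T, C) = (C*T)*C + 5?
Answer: 5040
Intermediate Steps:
E(T, C) = 5 + T*C² (E(T, C) = T*C² + 5 = 5 + T*C²)
X(c) = 7*c² (X(c) = c*(c + 3*(2*c)) = c*(c + 6*c) = c*(7*c) = 7*c²)
n(E(-3, 0))*X(12) = (5 - 3*0²)*(7*12²) = (5 - 3*0)*(7*144) = (5 + 0)*1008 = 5*1008 = 5040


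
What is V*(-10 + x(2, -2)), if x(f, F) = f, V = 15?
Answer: -120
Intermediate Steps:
V*(-10 + x(2, -2)) = 15*(-10 + 2) = 15*(-8) = -120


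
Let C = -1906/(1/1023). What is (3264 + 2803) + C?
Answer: -1943771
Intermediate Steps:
C = -1949838 (C = -1906/1/1023 = -1906*1023 = -1949838)
(3264 + 2803) + C = (3264 + 2803) - 1949838 = 6067 - 1949838 = -1943771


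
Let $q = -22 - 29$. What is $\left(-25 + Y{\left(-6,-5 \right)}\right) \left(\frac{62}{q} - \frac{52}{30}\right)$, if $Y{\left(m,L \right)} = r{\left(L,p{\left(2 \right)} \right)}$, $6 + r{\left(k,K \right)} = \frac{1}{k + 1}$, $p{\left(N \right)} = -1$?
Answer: $\frac{4700}{51} \approx 92.157$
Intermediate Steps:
$r{\left(k,K \right)} = -6 + \frac{1}{1 + k}$ ($r{\left(k,K \right)} = -6 + \frac{1}{k + 1} = -6 + \frac{1}{1 + k}$)
$Y{\left(m,L \right)} = \frac{-5 - 6 L}{1 + L}$
$q = -51$ ($q = -22 - 29 = -51$)
$\left(-25 + Y{\left(-6,-5 \right)}\right) \left(\frac{62}{q} - \frac{52}{30}\right) = \left(-25 + \frac{-5 - -30}{1 - 5}\right) \left(\frac{62}{-51} - \frac{52}{30}\right) = \left(-25 + \frac{-5 + 30}{-4}\right) \left(62 \left(- \frac{1}{51}\right) - \frac{26}{15}\right) = \left(-25 - \frac{25}{4}\right) \left(- \frac{62}{51} - \frac{26}{15}\right) = \left(-25 - \frac{25}{4}\right) \left(- \frac{752}{255}\right) = \left(- \frac{125}{4}\right) \left(- \frac{752}{255}\right) = \frac{4700}{51}$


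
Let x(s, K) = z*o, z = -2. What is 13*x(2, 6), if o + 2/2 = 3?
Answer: -52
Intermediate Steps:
o = 2 (o = -1 + 3 = 2)
x(s, K) = -4 (x(s, K) = -2*2 = -4)
13*x(2, 6) = 13*(-4) = -52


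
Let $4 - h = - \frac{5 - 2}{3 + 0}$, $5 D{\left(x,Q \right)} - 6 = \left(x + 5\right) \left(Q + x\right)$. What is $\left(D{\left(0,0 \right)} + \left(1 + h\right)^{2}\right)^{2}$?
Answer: $\frac{34596}{25} \approx 1383.8$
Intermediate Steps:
$D{\left(x,Q \right)} = \frac{6}{5} + \frac{\left(5 + x\right) \left(Q + x\right)}{5}$ ($D{\left(x,Q \right)} = \frac{6}{5} + \frac{\left(x + 5\right) \left(Q + x\right)}{5} = \frac{6}{5} + \frac{\left(5 + x\right) \left(Q + x\right)}{5}$)
$h = 5$ ($h = 4 - - \frac{5 - 2}{3 + 0} = 4 - - \frac{3}{3} = 4 - \left(-1\right) 1 = 4 - -1 = 4 + 1 = 5$)
$\left(D{\left(0,0 \right)} + \left(1 + h\right)^{2}\right)^{2} = \left(\left(\frac{6}{5} + 0 + 0 + \frac{0^{2}}{5} + \frac{1}{5} \cdot 0 \cdot 0\right) + \left(1 + 5\right)^{2}\right)^{2} = \left(\left(\frac{6}{5} + 0 + 0 + \frac{1}{5} \cdot 0 + 0\right) + 6^{2}\right)^{2} = \left(\left(\frac{6}{5} + 0 + 0 + 0 + 0\right) + 36\right)^{2} = \left(\frac{6}{5} + 36\right)^{2} = \left(\frac{186}{5}\right)^{2} = \frac{34596}{25}$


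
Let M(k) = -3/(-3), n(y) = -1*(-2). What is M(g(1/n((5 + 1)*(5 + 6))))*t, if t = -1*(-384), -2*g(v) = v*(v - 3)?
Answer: 384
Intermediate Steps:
n(y) = 2
g(v) = -v*(-3 + v)/2 (g(v) = -v*(v - 3)/2 = -v*(-3 + v)/2)
M(k) = 1 (M(k) = -3*(-⅓) = 1)
t = 384
M(g(1/n((5 + 1)*(5 + 6))))*t = 1*384 = 384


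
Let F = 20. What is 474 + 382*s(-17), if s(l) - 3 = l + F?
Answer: 2766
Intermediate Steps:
s(l) = 23 + l (s(l) = 3 + (l + 20) = 3 + (20 + l) = 23 + l)
474 + 382*s(-17) = 474 + 382*(23 - 17) = 474 + 382*6 = 474 + 2292 = 2766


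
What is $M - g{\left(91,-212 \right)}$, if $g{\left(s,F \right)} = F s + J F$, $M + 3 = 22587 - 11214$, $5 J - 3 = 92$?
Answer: $34690$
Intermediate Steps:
$J = 19$ ($J = \frac{3}{5} + \frac{1}{5} \cdot 92 = \frac{3}{5} + \frac{92}{5} = 19$)
$M = 11370$ ($M = -3 + \left(22587 - 11214\right) = -3 + 11373 = 11370$)
$g{\left(s,F \right)} = 19 F + F s$ ($g{\left(s,F \right)} = F s + 19 F = 19 F + F s$)
$M - g{\left(91,-212 \right)} = 11370 - - 212 \left(19 + 91\right) = 11370 - \left(-212\right) 110 = 11370 - -23320 = 11370 + 23320 = 34690$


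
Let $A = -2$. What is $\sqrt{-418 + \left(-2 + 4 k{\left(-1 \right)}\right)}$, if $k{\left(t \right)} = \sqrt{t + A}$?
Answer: $2 \sqrt{-105 + i \sqrt{3}} \approx 0.16903 + 20.495 i$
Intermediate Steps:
$k{\left(t \right)} = \sqrt{-2 + t}$ ($k{\left(t \right)} = \sqrt{t - 2} = \sqrt{-2 + t}$)
$\sqrt{-418 + \left(-2 + 4 k{\left(-1 \right)}\right)} = \sqrt{-418 - \left(2 - 4 \sqrt{-2 - 1}\right)} = \sqrt{-418 - \left(2 - 4 \sqrt{-3}\right)} = \sqrt{-418 - \left(2 - 4 i \sqrt{3}\right)} = \sqrt{-420 + 4 i \sqrt{3}}$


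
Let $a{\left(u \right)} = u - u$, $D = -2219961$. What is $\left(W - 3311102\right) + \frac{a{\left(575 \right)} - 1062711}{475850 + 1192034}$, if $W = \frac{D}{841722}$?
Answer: $- \frac{774740500206121027}{233982442708} \approx -3.3111 \cdot 10^{6}$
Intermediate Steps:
$a{\left(u \right)} = 0$
$W = - \frac{739987}{280574}$ ($W = - \frac{2219961}{841722} = \left(-2219961\right) \frac{1}{841722} = - \frac{739987}{280574} \approx -2.6374$)
$\left(W - 3311102\right) + \frac{a{\left(575 \right)} - 1062711}{475850 + 1192034} = \left(- \frac{739987}{280574} - 3311102\right) + \frac{0 - 1062711}{475850 + 1192034} = - \frac{929009872535}{280574} - \frac{1062711}{1667884} = - \frac{774740500206121027}{233982442708}$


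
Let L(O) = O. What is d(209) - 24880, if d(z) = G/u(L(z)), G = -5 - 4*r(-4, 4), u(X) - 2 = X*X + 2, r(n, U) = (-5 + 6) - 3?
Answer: -1086882797/43685 ≈ -24880.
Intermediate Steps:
r(n, U) = -2 (r(n, U) = 1 - 3 = -2)
u(X) = 4 + X² (u(X) = 2 + (X*X + 2) = 2 + (X² + 2) = 2 + (2 + X²) = 4 + X²)
G = 3 (G = -5 - 4*(-2) = -5 + 8 = 3)
d(z) = 3/(4 + z²)
d(209) - 24880 = 3/(4 + 209²) - 24880 = 3/(4 + 43681) - 24880 = 3/43685 - 24880 = -1086882797/43685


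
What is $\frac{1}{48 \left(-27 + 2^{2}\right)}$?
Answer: $- \frac{1}{1104} \approx -0.0009058$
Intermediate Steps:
$\frac{1}{48 \left(-27 + 2^{2}\right)} = \frac{1}{48 \left(-27 + 4\right)} = \frac{1}{48 \left(-23\right)} = \frac{1}{-1104} = - \frac{1}{1104}$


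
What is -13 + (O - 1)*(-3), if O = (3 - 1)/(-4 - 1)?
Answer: -44/5 ≈ -8.8000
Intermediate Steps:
O = -2/5 (O = 2/(-5) = 2*(-1/5) = -2/5 ≈ -0.40000)
-13 + (O - 1)*(-3) = -13 + (-2/5 - 1)*(-3) = -13 - 7/5*(-3) = -13 + 21/5 = -44/5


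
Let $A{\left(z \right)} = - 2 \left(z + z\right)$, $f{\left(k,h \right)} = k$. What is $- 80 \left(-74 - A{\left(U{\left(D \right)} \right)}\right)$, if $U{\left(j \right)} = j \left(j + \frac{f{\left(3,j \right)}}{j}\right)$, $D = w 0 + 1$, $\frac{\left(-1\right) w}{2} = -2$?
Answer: $4640$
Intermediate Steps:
$w = 4$ ($w = \left(-2\right) \left(-2\right) = 4$)
$D = 1$ ($D = 4 \cdot 0 + 1 = 0 + 1 = 1$)
$U{\left(j \right)} = j \left(j + \frac{3}{j}\right)$
$A{\left(z \right)} = - 4 z$ ($A{\left(z \right)} = - 2 \cdot 2 z = - 4 z$)
$- 80 \left(-74 - A{\left(U{\left(D \right)} \right)}\right) = - 80 \left(-74 - - 4 \left(3 + 1^{2}\right)\right) = - 80 \left(-74 - - 4 \left(3 + 1\right)\right) = - 80 \left(-74 - \left(-4\right) 4\right) = - 80 \left(-74 - -16\right) = - 80 \left(-74 + 16\right) = \left(-80\right) \left(-58\right) = 4640$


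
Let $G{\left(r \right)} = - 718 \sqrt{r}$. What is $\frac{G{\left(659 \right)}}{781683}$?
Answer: $- \frac{718 \sqrt{659}}{781683} \approx -0.02358$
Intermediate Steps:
$\frac{G{\left(659 \right)}}{781683} = \frac{\left(-718\right) \sqrt{659}}{781683} = - 718 \sqrt{659} \cdot \frac{1}{781683} = - \frac{718 \sqrt{659}}{781683}$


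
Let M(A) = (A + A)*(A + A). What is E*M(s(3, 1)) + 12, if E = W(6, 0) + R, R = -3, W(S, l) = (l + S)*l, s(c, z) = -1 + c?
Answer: -36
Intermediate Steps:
W(S, l) = l*(S + l) (W(S, l) = (S + l)*l = l*(S + l))
M(A) = 4*A² (M(A) = (2*A)*(2*A) = 4*A²)
E = -3 (E = 0*(6 + 0) - 3 = 0*6 - 3 = 0 - 3 = -3)
E*M(s(3, 1)) + 12 = -12*(-1 + 3)² + 12 = -12*2² + 12 = -12*4 + 12 = -3*16 + 12 = -48 + 12 = -36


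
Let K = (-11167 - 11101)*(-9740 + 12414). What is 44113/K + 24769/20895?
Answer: 210562749839/177740726520 ≈ 1.1847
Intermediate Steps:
K = -59544632 (K = -22268*2674 = -59544632)
44113/K + 24769/20895 = 44113/(-59544632) + 24769/20895 = 44113*(-1/59544632) + 24769*(1/20895) = -44113/59544632 + 24769/20895 = 210562749839/177740726520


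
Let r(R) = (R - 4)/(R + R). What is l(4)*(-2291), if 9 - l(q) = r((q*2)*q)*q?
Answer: -66439/4 ≈ -16610.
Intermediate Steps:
r(R) = (-4 + R)/(2*R) (r(R) = (-4 + R)/((2*R)) = (-4 + R)*(1/(2*R)) = (-4 + R)/(2*R))
l(q) = 9 - (-4 + 2*q²)/(4*q) (l(q) = 9 - (-4 + (q*2)*q)/(2*(((q*2)*q)))*q = 9 - (-4 + (2*q)*q)/(2*(((2*q)*q)))*q = 9 - (-4 + 2*q²)/(2*((2*q²)))*q = 9 - (1/(2*q²))*(-4 + 2*q²)/2*q = 9 - (-4 + 2*q²)/(4*q²)*q = 9 - (-4 + 2*q²)/(4*q))
l(4)*(-2291) = (9 + 1/4 - ½*4)*(-2291) = (9 + ¼ - 2)*(-2291) = (29/4)*(-2291) = -66439/4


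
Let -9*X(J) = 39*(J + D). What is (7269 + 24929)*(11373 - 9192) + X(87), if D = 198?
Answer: 70222603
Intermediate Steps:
X(J) = -858 - 13*J/3 (X(J) = -13*(J + 198)/3 = -13*(198 + J)/3 = -(7722 + 39*J)/9 = -858 - 13*J/3)
(7269 + 24929)*(11373 - 9192) + X(87) = (7269 + 24929)*(11373 - 9192) + (-858 - 13/3*87) = 32198*2181 + (-858 - 377) = 70223838 - 1235 = 70222603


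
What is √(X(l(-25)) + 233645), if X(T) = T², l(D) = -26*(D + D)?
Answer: √1923645 ≈ 1387.0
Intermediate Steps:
l(D) = -52*D
√(X(l(-25)) + 233645) = √((-52*(-25))² + 233645) = √(1300² + 233645) = √(1690000 + 233645) = √1923645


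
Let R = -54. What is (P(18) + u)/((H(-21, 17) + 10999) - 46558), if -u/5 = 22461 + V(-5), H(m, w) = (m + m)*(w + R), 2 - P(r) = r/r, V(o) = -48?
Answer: 112064/34005 ≈ 3.2955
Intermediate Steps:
P(r) = 1 (P(r) = 2 - r/r = 2 - 1*1 = 2 - 1 = 1)
H(m, w) = 2*m*(-54 + w) (H(m, w) = (m + m)*(w - 54) = (2*m)*(-54 + w) = 2*m*(-54 + w))
u = -112065 (u = -5*(22461 - 48) = -5*22413 = -112065)
(P(18) + u)/((H(-21, 17) + 10999) - 46558) = (1 - 112065)/((2*(-21)*(-54 + 17) + 10999) - 46558) = -112064/((2*(-21)*(-37) + 10999) - 46558) = -112064/((1554 + 10999) - 46558) = -112064/(12553 - 46558) = -112064/(-34005) = -112064*(-1/34005) = 112064/34005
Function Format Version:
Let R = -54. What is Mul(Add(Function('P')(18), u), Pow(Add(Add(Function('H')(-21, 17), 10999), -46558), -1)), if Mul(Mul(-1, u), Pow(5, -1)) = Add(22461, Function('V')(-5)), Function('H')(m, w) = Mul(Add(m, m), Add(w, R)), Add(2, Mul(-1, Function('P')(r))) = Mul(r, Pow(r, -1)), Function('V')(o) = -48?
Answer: Rational(112064, 34005) ≈ 3.2955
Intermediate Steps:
Function('P')(r) = 1 (Function('P')(r) = Add(2, Mul(-1, Mul(r, Pow(r, -1)))) = Add(2, Mul(-1, 1)) = Add(2, -1) = 1)
Function('H')(m, w) = Mul(2, m, Add(-54, w)) (Function('H')(m, w) = Mul(Add(m, m), Add(w, -54)) = Mul(Mul(2, m), Add(-54, w)) = Mul(2, m, Add(-54, w)))
u = -112065 (u = Mul(-5, Add(22461, -48)) = Mul(-5, 22413) = -112065)
Mul(Add(Function('P')(18), u), Pow(Add(Add(Function('H')(-21, 17), 10999), -46558), -1)) = Mul(Add(1, -112065), Pow(Add(Add(Mul(2, -21, Add(-54, 17)), 10999), -46558), -1)) = Mul(-112064, Pow(Add(Add(Mul(2, -21, -37), 10999), -46558), -1)) = Mul(-112064, Pow(Add(Add(1554, 10999), -46558), -1)) = Mul(-112064, Pow(Add(12553, -46558), -1)) = Mul(-112064, Pow(-34005, -1)) = Mul(-112064, Rational(-1, 34005)) = Rational(112064, 34005)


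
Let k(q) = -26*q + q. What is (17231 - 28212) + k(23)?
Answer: -11556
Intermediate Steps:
k(q) = -25*q
(17231 - 28212) + k(23) = (17231 - 28212) - 25*23 = -10981 - 575 = -11556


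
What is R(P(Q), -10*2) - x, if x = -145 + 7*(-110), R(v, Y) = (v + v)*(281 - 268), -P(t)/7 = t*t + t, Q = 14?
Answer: -37305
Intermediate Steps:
P(t) = -7*t - 7*t² (P(t) = -7*(t*t + t) = -7*(t² + t) = -7*(t + t²) = -7*t - 7*t²)
R(v, Y) = 26*v (R(v, Y) = (2*v)*13 = 26*v)
x = -915 (x = -145 - 770 = -915)
R(P(Q), -10*2) - x = 26*(-7*14*(1 + 14)) - 1*(-915) = 26*(-7*14*15) + 915 = 26*(-1470) + 915 = -38220 + 915 = -37305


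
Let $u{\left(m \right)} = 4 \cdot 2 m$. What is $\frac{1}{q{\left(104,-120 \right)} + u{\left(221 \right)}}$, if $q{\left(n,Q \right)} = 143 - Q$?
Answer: $\frac{1}{2031} \approx 0.00049237$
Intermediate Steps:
$u{\left(m \right)} = 8 m$
$\frac{1}{q{\left(104,-120 \right)} + u{\left(221 \right)}} = \frac{1}{\left(143 - -120\right) + 8 \cdot 221} = \frac{1}{\left(143 + 120\right) + 1768} = \frac{1}{263 + 1768} = \frac{1}{2031}$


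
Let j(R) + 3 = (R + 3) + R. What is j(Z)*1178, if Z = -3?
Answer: -7068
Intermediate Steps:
j(R) = 2*R (j(R) = -3 + ((R + 3) + R) = -3 + ((3 + R) + R) = -3 + (3 + 2*R) = 2*R)
j(Z)*1178 = (2*(-3))*1178 = -6*1178 = -7068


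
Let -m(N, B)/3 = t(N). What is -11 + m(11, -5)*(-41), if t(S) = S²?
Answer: 14872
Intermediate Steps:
m(N, B) = -3*N²
-11 + m(11, -5)*(-41) = -11 - 3*11²*(-41) = -11 - 3*121*(-41) = -11 - 363*(-41) = -11 + 14883 = 14872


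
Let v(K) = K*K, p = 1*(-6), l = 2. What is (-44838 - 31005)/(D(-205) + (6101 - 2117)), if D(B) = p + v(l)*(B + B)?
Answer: -75843/2338 ≈ -32.439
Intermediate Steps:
p = -6
v(K) = K²
D(B) = -6 + 8*B (D(B) = -6 + 2²*(B + B) = -6 + 4*(2*B) = -6 + 8*B)
(-44838 - 31005)/(D(-205) + (6101 - 2117)) = (-44838 - 31005)/((-6 + 8*(-205)) + (6101 - 2117)) = -75843/((-6 - 1640) + 3984) = -75843/(-1646 + 3984) = -75843/2338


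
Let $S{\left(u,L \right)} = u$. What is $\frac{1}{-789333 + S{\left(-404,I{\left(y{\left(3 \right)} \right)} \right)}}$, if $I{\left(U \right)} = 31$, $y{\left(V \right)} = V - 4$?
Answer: $- \frac{1}{789737} \approx -1.2662 \cdot 10^{-6}$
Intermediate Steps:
$y{\left(V \right)} = -4 + V$
$\frac{1}{-789333 + S{\left(-404,I{\left(y{\left(3 \right)} \right)} \right)}} = \frac{1}{-789333 - 404} = \frac{1}{-789737} = - \frac{1}{789737}$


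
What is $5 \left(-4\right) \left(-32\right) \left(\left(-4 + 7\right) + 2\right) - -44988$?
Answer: $48188$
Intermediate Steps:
$5 \left(-4\right) \left(-32\right) \left(\left(-4 + 7\right) + 2\right) - -44988 = \left(-20\right) \left(-32\right) \left(3 + 2\right) + 44988 = 640 \cdot 5 + 44988 = 3200 + 44988 = 48188$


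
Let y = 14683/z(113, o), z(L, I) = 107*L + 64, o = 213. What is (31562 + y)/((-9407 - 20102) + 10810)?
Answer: -383650793/227286345 ≈ -1.6880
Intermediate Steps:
z(L, I) = 64 + 107*L
y = 14683/12155 (y = 14683/(64 + 107*113) = 14683/(64 + 12091) = 14683/12155 ≈ 1.2080)
(31562 + y)/((-9407 - 20102) + 10810) = (31562 + 14683/12155)/((-9407 - 20102) + 10810) = 383650793/(12155*(-29509 + 10810)) = (383650793/12155)/(-18699) = (383650793/12155)*(-1/18699) = -383650793/227286345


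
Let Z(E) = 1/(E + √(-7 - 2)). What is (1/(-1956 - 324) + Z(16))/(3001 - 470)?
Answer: 7243/305846040 - 3*I/670715 ≈ 2.3682e-5 - 4.4728e-6*I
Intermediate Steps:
Z(E) = 1/(E + 3*I) (Z(E) = 1/(E + √(-9)) = 1/(E + 3*I))
(1/(-1956 - 324) + Z(16))/(3001 - 470) = (1/(-1956 - 324) + 1/(16 + 3*I))/(3001 - 470) = (1/(-2280) + (16 - 3*I)/265)/2531 = (-1/2280 + (16 - 3*I)/265)*(1/2531) = -1/5770680 + (16 - 3*I)/670715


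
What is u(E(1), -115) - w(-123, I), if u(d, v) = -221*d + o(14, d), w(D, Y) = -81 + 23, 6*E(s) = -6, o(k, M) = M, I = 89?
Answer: 278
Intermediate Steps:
E(s) = -1 (E(s) = (1/6)*(-6) = -1)
w(D, Y) = -58
u(d, v) = -220*d (u(d, v) = -221*d + d = -220*d)
u(E(1), -115) - w(-123, I) = -220*(-1) - 1*(-58) = 220 + 58 = 278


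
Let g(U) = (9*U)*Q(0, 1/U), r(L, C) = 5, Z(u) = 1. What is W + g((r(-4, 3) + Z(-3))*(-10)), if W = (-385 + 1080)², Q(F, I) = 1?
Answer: 482485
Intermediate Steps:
g(U) = 9*U (g(U) = (9*U)*1 = 9*U)
W = 483025 (W = 695² = 483025)
W + g((r(-4, 3) + Z(-3))*(-10)) = 483025 + 9*((5 + 1)*(-10)) = 483025 + 9*(6*(-10)) = 483025 + 9*(-60) = 483025 - 540 = 482485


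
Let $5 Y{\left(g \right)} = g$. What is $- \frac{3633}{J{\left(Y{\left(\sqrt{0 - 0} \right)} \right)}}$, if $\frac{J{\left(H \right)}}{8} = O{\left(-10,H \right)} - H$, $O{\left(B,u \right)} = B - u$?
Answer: $\frac{3633}{80} \approx 45.412$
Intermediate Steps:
$Y{\left(g \right)} = \frac{g}{5}$
$J{\left(H \right)} = -80 - 16 H$ ($J{\left(H \right)} = 8 \left(\left(-10 - H\right) - H\right) = 8 \left(-10 - 2 H\right) = -80 - 16 H$)
$- \frac{3633}{J{\left(Y{\left(\sqrt{0 - 0} \right)} \right)}} = - \frac{3633}{-80 - 16 \frac{\sqrt{0 - 0}}{5}} = - \frac{3633}{-80 - 16 \frac{\sqrt{0 + 0}}{5}} = - \frac{3633}{-80 - 16 \frac{\sqrt{0}}{5}} = - \frac{3633}{-80 - 16 \cdot \frac{1}{5} \cdot 0} = - \frac{3633}{-80 - 0} = - \frac{3633}{-80 + 0} = - \frac{3633}{-80} = \left(-3633\right) \left(- \frac{1}{80}\right) = \frac{3633}{80}$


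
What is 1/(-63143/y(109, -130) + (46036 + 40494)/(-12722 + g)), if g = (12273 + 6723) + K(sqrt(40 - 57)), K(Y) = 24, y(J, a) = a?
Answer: 409370/204461757 ≈ 0.0020022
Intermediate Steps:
g = 19020 (g = (12273 + 6723) + 24 = 18996 + 24 = 19020)
1/(-63143/y(109, -130) + (46036 + 40494)/(-12722 + g)) = 1/(-63143/(-130) + (46036 + 40494)/(-12722 + 19020)) = 1/(-63143*(-1/130) + 86530/6298) = 1/(63143/130 + 86530*(1/6298)) = 1/(63143/130 + 43265/3149) = 1/(204461757/409370) = 409370/204461757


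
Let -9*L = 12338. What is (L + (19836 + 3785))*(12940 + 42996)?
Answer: 11201239936/9 ≈ 1.2446e+9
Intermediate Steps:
L = -12338/9 (L = -⅑*12338 = -12338/9 ≈ -1370.9)
(L + (19836 + 3785))*(12940 + 42996) = (-12338/9 + (19836 + 3785))*(12940 + 42996) = (-12338/9 + 23621)*55936 = (200251/9)*55936 = 11201239936/9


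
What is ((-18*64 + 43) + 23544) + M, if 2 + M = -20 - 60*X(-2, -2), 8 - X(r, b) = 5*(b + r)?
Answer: 20733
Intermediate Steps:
X(r, b) = 8 - 5*b - 5*r (X(r, b) = 8 - 5*(b + r) = 8 - (5*b + 5*r) = 8 + (-5*b - 5*r) = 8 - 5*b - 5*r)
M = -1702 (M = -2 + (-20 - 60*(8 - 5*(-2) - 5*(-2))) = -2 + (-20 - 60*(8 + 10 + 10)) = -2 + (-20 - 60*28) = -2 + (-20 - 1680) = -2 - 1700 = -1702)
((-18*64 + 43) + 23544) + M = ((-18*64 + 43) + 23544) - 1702 = ((-1152 + 43) + 23544) - 1702 = (-1109 + 23544) - 1702 = 22435 - 1702 = 20733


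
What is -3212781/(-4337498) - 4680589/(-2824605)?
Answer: 2670625700257/1113792594390 ≈ 2.3978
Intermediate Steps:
-3212781/(-4337498) - 4680589/(-2824605) = -3212781*(-1/4337498) - 4680589*(-1/2824605) = 292071/394318 + 4680589/2824605 = 2670625700257/1113792594390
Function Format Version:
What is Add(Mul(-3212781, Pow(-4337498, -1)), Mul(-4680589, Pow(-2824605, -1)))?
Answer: Rational(2670625700257, 1113792594390) ≈ 2.3978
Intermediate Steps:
Add(Mul(-3212781, Pow(-4337498, -1)), Mul(-4680589, Pow(-2824605, -1))) = Add(Mul(-3212781, Rational(-1, 4337498)), Mul(-4680589, Rational(-1, 2824605))) = Add(Rational(292071, 394318), Rational(4680589, 2824605)) = Rational(2670625700257, 1113792594390)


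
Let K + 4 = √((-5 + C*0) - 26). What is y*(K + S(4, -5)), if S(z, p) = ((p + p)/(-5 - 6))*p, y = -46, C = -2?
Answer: 4324/11 - 46*I*√31 ≈ 393.09 - 256.12*I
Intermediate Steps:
S(z, p) = -2*p²/11 (S(z, p) = ((2*p)/(-11))*p = ((2*p)*(-1/11))*p = (-2*p/11)*p = -2*p²/11)
K = -4 + I*√31 (K = -4 + √((-5 - 2*0) - 26) = -4 + √((-5 + 0) - 26) = -4 + √(-5 - 26) = -4 + √(-31) = -4 + I*√31 ≈ -4.0 + 5.5678*I)
y*(K + S(4, -5)) = -46*((-4 + I*√31) - 2/11*(-5)²) = -46*((-4 + I*√31) - 2/11*25) = -46*((-4 + I*√31) - 50/11) = -46*(-94/11 + I*√31) = 4324/11 - 46*I*√31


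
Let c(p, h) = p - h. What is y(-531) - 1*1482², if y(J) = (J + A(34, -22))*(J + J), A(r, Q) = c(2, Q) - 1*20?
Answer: -1636650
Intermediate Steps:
A(r, Q) = -18 - Q (A(r, Q) = (2 - Q) - 1*20 = (2 - Q) - 20 = -18 - Q)
y(J) = 2*J*(4 + J) (y(J) = (J + (-18 - 1*(-22)))*(J + J) = (J + (-18 + 22))*(2*J) = (J + 4)*(2*J) = (4 + J)*(2*J) = 2*J*(4 + J))
y(-531) - 1*1482² = 2*(-531)*(4 - 531) - 1*1482² = 2*(-531)*(-527) - 1*2196324 = 559674 - 2196324 = -1636650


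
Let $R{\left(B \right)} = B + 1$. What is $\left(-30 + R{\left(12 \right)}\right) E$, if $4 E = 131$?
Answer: $- \frac{2227}{4} \approx -556.75$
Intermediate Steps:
$E = \frac{131}{4}$ ($E = \frac{1}{4} \cdot 131 = \frac{131}{4} \approx 32.75$)
$R{\left(B \right)} = 1 + B$
$\left(-30 + R{\left(12 \right)}\right) E = \left(-30 + \left(1 + 12\right)\right) \frac{131}{4} = \left(-30 + 13\right) \frac{131}{4} = \left(-17\right) \frac{131}{4} = - \frac{2227}{4}$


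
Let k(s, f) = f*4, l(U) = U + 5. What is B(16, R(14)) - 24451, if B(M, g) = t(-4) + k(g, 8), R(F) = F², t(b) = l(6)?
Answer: -24408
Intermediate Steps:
l(U) = 5 + U
t(b) = 11 (t(b) = 5 + 6 = 11)
k(s, f) = 4*f
B(M, g) = 43 (B(M, g) = 11 + 4*8 = 11 + 32 = 43)
B(16, R(14)) - 24451 = 43 - 24451 = -24408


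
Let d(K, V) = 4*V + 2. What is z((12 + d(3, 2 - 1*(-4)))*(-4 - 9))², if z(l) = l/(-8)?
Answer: 61009/16 ≈ 3813.1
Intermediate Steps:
d(K, V) = 2 + 4*V
z(l) = -l/8 (z(l) = l*(-⅛) = -l/8)
z((12 + d(3, 2 - 1*(-4)))*(-4 - 9))² = (-(12 + (2 + 4*(2 - 1*(-4))))*(-4 - 9)/8)² = (-(12 + (2 + 4*(2 + 4)))*(-13)/8)² = (-(12 + (2 + 4*6))*(-13)/8)² = (-(12 + (2 + 24))*(-13)/8)² = (-(12 + 26)*(-13)/8)² = (-19*(-13)/4)² = (-⅛*(-494))² = (247/4)² = 61009/16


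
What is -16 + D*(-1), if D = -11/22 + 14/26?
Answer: -417/26 ≈ -16.038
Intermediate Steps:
D = 1/26 (D = -11*1/22 + 14*(1/26) = -½ + 7/13 = 1/26 ≈ 0.038462)
-16 + D*(-1) = -16 + (1/26)*(-1) = -16 - 1/26 = -417/26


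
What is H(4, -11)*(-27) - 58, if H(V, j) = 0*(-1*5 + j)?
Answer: -58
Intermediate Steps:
H(V, j) = 0 (H(V, j) = 0*(-5 + j) = 0)
H(4, -11)*(-27) - 58 = 0*(-27) - 58 = 0 - 58 = -58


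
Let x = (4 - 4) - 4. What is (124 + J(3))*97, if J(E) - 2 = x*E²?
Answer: 8730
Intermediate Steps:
x = -4 (x = 0 - 4 = -4)
J(E) = 2 - 4*E²
(124 + J(3))*97 = (124 + (2 - 4*3²))*97 = (124 + (2 - 4*9))*97 = (124 + (2 - 36))*97 = (124 - 34)*97 = 90*97 = 8730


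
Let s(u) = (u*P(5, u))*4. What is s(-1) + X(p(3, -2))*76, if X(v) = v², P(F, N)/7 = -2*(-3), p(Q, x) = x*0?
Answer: -168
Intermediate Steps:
p(Q, x) = 0
P(F, N) = 42 (P(F, N) = 7*(-2*(-3)) = 7*6 = 42)
s(u) = 168*u (s(u) = (u*42)*4 = (42*u)*4 = 168*u)
s(-1) + X(p(3, -2))*76 = 168*(-1) + 0²*76 = -168 + 0*76 = -168 + 0 = -168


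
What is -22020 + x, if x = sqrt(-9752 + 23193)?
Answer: -22020 + sqrt(13441) ≈ -21904.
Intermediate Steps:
x = sqrt(13441) ≈ 115.94
-22020 + x = -22020 + sqrt(13441)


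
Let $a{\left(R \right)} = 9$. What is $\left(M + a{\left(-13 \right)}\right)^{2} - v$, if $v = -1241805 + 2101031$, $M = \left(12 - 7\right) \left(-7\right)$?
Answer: $-858550$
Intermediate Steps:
$M = -35$ ($M = 5 \left(-7\right) = -35$)
$v = 859226$
$\left(M + a{\left(-13 \right)}\right)^{2} - v = \left(-35 + 9\right)^{2} - 859226 = \left(-26\right)^{2} - 859226 = 676 - 859226 = -858550$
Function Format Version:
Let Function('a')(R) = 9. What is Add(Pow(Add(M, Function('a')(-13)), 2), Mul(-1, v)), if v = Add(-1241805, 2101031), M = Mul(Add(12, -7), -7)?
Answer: -858550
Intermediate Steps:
M = -35 (M = Mul(5, -7) = -35)
v = 859226
Add(Pow(Add(M, Function('a')(-13)), 2), Mul(-1, v)) = Add(Pow(Add(-35, 9), 2), Mul(-1, 859226)) = Add(Pow(-26, 2), -859226) = Add(676, -859226) = -858550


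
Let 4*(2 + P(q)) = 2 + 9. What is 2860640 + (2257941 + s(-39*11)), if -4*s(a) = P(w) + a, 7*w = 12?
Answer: 81899009/16 ≈ 5.1187e+6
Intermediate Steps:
w = 12/7 (w = (⅐)*12 = 12/7 ≈ 1.7143)
P(q) = ¾ (P(q) = -2 + (2 + 9)/4 = -2 + (¼)*11 = -2 + 11/4 = ¾)
s(a) = -3/16 - a/4 (s(a) = -(¾ + a)/4 = -3/16 - a/4)
2860640 + (2257941 + s(-39*11)) = 2860640 + (2257941 + (-3/16 - (-39)*11/4)) = 2860640 + (2257941 + (-3/16 - ¼*(-429))) = 2860640 + (2257941 + (-3/16 + 429/4)) = 2860640 + (2257941 + 1713/16) = 2860640 + 36128769/16 = 81899009/16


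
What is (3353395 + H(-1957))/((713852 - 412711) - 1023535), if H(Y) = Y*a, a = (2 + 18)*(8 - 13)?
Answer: -3549095/722394 ≈ -4.9130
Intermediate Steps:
a = -100 (a = 20*(-5) = -100)
H(Y) = -100*Y (H(Y) = Y*(-100) = -100*Y)
(3353395 + H(-1957))/((713852 - 412711) - 1023535) = (3353395 - 100*(-1957))/((713852 - 412711) - 1023535) = (3353395 + 195700)/(301141 - 1023535) = 3549095/(-722394) = 3549095*(-1/722394) = -3549095/722394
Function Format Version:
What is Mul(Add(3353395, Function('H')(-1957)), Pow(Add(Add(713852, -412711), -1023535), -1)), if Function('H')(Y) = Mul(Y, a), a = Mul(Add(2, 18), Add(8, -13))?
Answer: Rational(-3549095, 722394) ≈ -4.9130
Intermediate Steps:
a = -100 (a = Mul(20, -5) = -100)
Function('H')(Y) = Mul(-100, Y) (Function('H')(Y) = Mul(Y, -100) = Mul(-100, Y))
Mul(Add(3353395, Function('H')(-1957)), Pow(Add(Add(713852, -412711), -1023535), -1)) = Mul(Add(3353395, Mul(-100, -1957)), Pow(Add(Add(713852, -412711), -1023535), -1)) = Mul(Add(3353395, 195700), Pow(Add(301141, -1023535), -1)) = Mul(3549095, Pow(-722394, -1)) = Mul(3549095, Rational(-1, 722394)) = Rational(-3549095, 722394)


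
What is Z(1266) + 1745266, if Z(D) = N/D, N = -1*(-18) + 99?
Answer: 736502291/422 ≈ 1.7453e+6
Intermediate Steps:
N = 117 (N = 18 + 99 = 117)
Z(D) = 117/D
Z(1266) + 1745266 = 117/1266 + 1745266 = 117*(1/1266) + 1745266 = 39/422 + 1745266 = 736502291/422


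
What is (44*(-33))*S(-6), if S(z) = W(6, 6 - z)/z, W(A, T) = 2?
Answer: 484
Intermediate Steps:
S(z) = 2/z
(44*(-33))*S(-6) = (44*(-33))*(2/(-6)) = -2904*(-1)/6 = -1452*(-⅓) = 484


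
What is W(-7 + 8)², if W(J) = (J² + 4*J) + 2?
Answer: 49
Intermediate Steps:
W(J) = 2 + J² + 4*J
W(-7 + 8)² = (2 + (-7 + 8)² + 4*(-7 + 8))² = (2 + 1² + 4*1)² = (2 + 1 + 4)² = 7² = 49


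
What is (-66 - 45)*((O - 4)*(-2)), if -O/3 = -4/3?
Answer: 0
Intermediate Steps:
O = 4 (O = -(-12)/3 = -3*(-4/3) = 4)
(-66 - 45)*((O - 4)*(-2)) = (-66 - 45)*((4 - 4)*(-2)) = -0*(-2) = -111*0 = 0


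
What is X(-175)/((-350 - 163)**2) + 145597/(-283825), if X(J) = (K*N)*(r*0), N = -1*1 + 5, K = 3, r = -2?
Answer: -145597/283825 ≈ -0.51298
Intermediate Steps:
N = 4 (N = -1 + 5 = 4)
X(J) = 0 (X(J) = (3*4)*(-2*0) = 12*0 = 0)
X(-175)/((-350 - 163)**2) + 145597/(-283825) = 0/((-350 - 163)**2) + 145597/(-283825) = 0/((-513)**2) + 145597*(-1/283825) = 0/263169 - 145597/283825 = 0*(1/263169) - 145597/283825 = 0 - 145597/283825 = -145597/283825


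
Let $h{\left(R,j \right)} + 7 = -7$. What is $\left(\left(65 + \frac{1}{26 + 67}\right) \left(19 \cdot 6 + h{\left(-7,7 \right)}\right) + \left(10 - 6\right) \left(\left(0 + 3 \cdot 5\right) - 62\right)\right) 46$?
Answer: $\frac{27007336}{93} \approx 2.904 \cdot 10^{5}$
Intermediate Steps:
$h{\left(R,j \right)} = -14$ ($h{\left(R,j \right)} = -7 - 7 = -14$)
$\left(\left(65 + \frac{1}{26 + 67}\right) \left(19 \cdot 6 + h{\left(-7,7 \right)}\right) + \left(10 - 6\right) \left(\left(0 + 3 \cdot 5\right) - 62\right)\right) 46 = \left(\left(65 + \frac{1}{26 + 67}\right) \left(19 \cdot 6 - 14\right) + \left(10 - 6\right) \left(\left(0 + 3 \cdot 5\right) - 62\right)\right) 46 = \left(\left(65 + \frac{1}{93}\right) \left(114 - 14\right) + 4 \left(\left(0 + 15\right) - 62\right)\right) 46 = \left(\left(65 + \frac{1}{93}\right) 100 + 4 \left(15 - 62\right)\right) 46 = \left(\frac{6046}{93} \cdot 100 + 4 \left(-47\right)\right) 46 = \left(\frac{604600}{93} - 188\right) 46 = \frac{587116}{93} \cdot 46 = \frac{27007336}{93}$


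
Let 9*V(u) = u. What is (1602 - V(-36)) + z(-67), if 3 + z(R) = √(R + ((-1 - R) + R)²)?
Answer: 1603 + I*√66 ≈ 1603.0 + 8.124*I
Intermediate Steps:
V(u) = u/9
z(R) = -3 + √(1 + R) (z(R) = -3 + √(R + ((-1 - R) + R)²) = -3 + √(R + (-1)²) = -3 + √(R + 1) = -3 + √(1 + R))
(1602 - V(-36)) + z(-67) = (1602 - (-36)/9) + (-3 + √(1 - 67)) = (1602 - 1*(-4)) + (-3 + √(-66)) = (1602 + 4) + (-3 + I*√66) = 1606 + (-3 + I*√66) = 1603 + I*√66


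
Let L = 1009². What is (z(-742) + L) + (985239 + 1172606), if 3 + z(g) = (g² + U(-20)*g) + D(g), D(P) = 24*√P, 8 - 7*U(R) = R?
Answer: 3723519 + 24*I*√742 ≈ 3.7235e+6 + 653.75*I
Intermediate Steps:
U(R) = 8/7 - R/7
L = 1018081
z(g) = -3 + g² + 4*g + 24*√g (z(g) = -3 + ((g² + (8/7 - ⅐*(-20))*g) + 24*√g) = -3 + ((g² + (8/7 + 20/7)*g) + 24*√g) = -3 + ((g² + 4*g) + 24*√g) = -3 + (g² + 4*g + 24*√g) = -3 + g² + 4*g + 24*√g)
(z(-742) + L) + (985239 + 1172606) = ((-3 + (-742)² + 4*(-742) + 24*√(-742)) + 1018081) + (985239 + 1172606) = ((-3 + 550564 - 2968 + 24*(I*√742)) + 1018081) + 2157845 = ((-3 + 550564 - 2968 + 24*I*√742) + 1018081) + 2157845 = ((547593 + 24*I*√742) + 1018081) + 2157845 = (1565674 + 24*I*√742) + 2157845 = 3723519 + 24*I*√742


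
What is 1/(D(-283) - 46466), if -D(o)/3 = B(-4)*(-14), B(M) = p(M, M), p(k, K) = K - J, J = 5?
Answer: -1/46844 ≈ -2.1347e-5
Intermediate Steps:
p(k, K) = -5 + K (p(k, K) = K - 1*5 = K - 5 = -5 + K)
B(M) = -5 + M
D(o) = -378 (D(o) = -3*(-5 - 4)*(-14) = -(-27)*(-14) = -3*126 = -378)
1/(D(-283) - 46466) = 1/(-378 - 46466) = 1/(-46844) = -1/46844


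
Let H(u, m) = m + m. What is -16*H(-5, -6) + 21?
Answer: 213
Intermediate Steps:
H(u, m) = 2*m
-16*H(-5, -6) + 21 = -32*(-6) + 21 = -16*(-12) + 21 = 192 + 21 = 213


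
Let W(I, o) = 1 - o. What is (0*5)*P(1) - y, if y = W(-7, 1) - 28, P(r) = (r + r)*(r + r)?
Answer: 28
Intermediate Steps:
P(r) = 4*r² (P(r) = (2*r)*(2*r) = 4*r²)
y = -28 (y = (1 - 1*1) - 28 = (1 - 1) - 28 = 0 - 28 = -28)
(0*5)*P(1) - y = (0*5)*(4*1²) - 1*(-28) = 0*(4*1) + 28 = 0*4 + 28 = 0 + 28 = 28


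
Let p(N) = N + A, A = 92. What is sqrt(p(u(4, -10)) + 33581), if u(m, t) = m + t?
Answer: sqrt(33667) ≈ 183.49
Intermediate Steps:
p(N) = 92 + N (p(N) = N + 92 = 92 + N)
sqrt(p(u(4, -10)) + 33581) = sqrt((92 + (4 - 10)) + 33581) = sqrt((92 - 6) + 33581) = sqrt(86 + 33581) = sqrt(33667)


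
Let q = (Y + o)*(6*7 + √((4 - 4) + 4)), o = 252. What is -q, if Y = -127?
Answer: -5500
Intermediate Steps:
q = 5500 (q = (-127 + 252)*(6*7 + √((4 - 4) + 4)) = 125*(42 + √(0 + 4)) = 125*(42 + √4) = 125*(42 + 2) = 125*44 = 5500)
-q = -1*5500 = -5500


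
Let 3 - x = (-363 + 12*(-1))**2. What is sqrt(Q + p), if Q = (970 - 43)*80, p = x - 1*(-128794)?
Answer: 2*sqrt(15583) ≈ 249.66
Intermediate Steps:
x = -140622 (x = 3 - (-363 + 12*(-1))**2 = 3 - (-363 - 12)**2 = 3 - 1*(-375)**2 = 3 - 1*140625 = 3 - 140625 = -140622)
p = -11828 (p = -140622 - 1*(-128794) = -140622 + 128794 = -11828)
Q = 74160 (Q = 927*80 = 74160)
sqrt(Q + p) = sqrt(74160 - 11828) = sqrt(62332) = 2*sqrt(15583)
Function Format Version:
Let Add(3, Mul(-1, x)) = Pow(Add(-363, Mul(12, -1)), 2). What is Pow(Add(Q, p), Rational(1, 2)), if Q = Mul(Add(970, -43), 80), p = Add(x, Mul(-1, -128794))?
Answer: Mul(2, Pow(15583, Rational(1, 2))) ≈ 249.66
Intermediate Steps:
x = -140622 (x = Add(3, Mul(-1, Pow(Add(-363, Mul(12, -1)), 2))) = Add(3, Mul(-1, Pow(Add(-363, -12), 2))) = Add(3, Mul(-1, Pow(-375, 2))) = Add(3, Mul(-1, 140625)) = Add(3, -140625) = -140622)
p = -11828 (p = Add(-140622, Mul(-1, -128794)) = Add(-140622, 128794) = -11828)
Q = 74160 (Q = Mul(927, 80) = 74160)
Pow(Add(Q, p), Rational(1, 2)) = Pow(Add(74160, -11828), Rational(1, 2)) = Pow(62332, Rational(1, 2)) = Mul(2, Pow(15583, Rational(1, 2)))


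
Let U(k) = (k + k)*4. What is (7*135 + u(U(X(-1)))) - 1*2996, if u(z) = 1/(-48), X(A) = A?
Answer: -98449/48 ≈ -2051.0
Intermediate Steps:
U(k) = 8*k (U(k) = (2*k)*4 = 8*k)
u(z) = -1/48
(7*135 + u(U(X(-1)))) - 1*2996 = (7*135 - 1/48) - 1*2996 = (945 - 1/48) - 2996 = 45359/48 - 2996 = -98449/48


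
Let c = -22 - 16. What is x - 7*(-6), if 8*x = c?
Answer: 149/4 ≈ 37.250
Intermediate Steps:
c = -38
x = -19/4 (x = (⅛)*(-38) = -19/4 ≈ -4.7500)
x - 7*(-6) = -19/4 - 7*(-6) = -19/4 + 42 = 149/4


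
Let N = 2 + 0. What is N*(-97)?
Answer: -194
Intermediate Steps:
N = 2
N*(-97) = 2*(-97) = -194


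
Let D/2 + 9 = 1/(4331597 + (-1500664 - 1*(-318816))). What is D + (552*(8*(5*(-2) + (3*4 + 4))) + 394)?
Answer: 84640055130/3149749 ≈ 26872.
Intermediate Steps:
D = -56695480/3149749 (D = -18 + 2/(4331597 + (-1500664 - 1*(-318816))) = -18 + 2/(4331597 + (-1500664 + 318816)) = -18 + 2/(4331597 - 1181848) = -18 + 2/3149749 = -56695480/3149749 ≈ -18.000)
D + (552*(8*(5*(-2) + (3*4 + 4))) + 394) = -56695480/3149749 + (552*(8*(5*(-2) + (3*4 + 4))) + 394) = -56695480/3149749 + (552*(8*(-10 + (12 + 4))) + 394) = -56695480/3149749 + (552*(8*(-10 + 16)) + 394) = -56695480/3149749 + (552*(8*6) + 394) = -56695480/3149749 + (552*48 + 394) = -56695480/3149749 + (26496 + 394) = -56695480/3149749 + 26890 = 84640055130/3149749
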